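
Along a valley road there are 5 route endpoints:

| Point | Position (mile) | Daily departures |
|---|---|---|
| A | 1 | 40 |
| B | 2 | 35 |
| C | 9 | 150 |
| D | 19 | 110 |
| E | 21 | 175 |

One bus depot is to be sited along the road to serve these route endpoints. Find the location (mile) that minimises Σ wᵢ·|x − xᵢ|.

x = 19

For a sum of weighted absolute distances on a line, the optimum is the weighted median (not the mean). Total weight W = 510; half-weight = 255.
Sort by position and accumulate weight:
  mile 1 (A, w=40) → cum 40
  mile 2 (B, w=35) → cum 75
  mile 9 (C, w=150) → cum 225
  mile 19 (D, w=110) → cum 335  ≥ 255 → median here
  mile 21 (E, w=175) → cum 510
Optimal location: mile 19.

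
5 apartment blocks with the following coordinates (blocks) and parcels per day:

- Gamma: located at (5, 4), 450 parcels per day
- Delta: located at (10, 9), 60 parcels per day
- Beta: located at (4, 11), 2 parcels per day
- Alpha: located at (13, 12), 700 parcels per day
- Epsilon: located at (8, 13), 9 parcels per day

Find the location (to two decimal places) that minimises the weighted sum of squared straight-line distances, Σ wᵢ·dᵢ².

The minimiser of Σwᵢ‖p−pᵢ‖² is the weighted centroid p* = (Σwᵢpᵢ)/(Σwᵢ).
Σwᵢ = 1221.
Σwᵢxᵢ = 450·5 + 60·10 + 2·4 + 700·13 + 9·8 = 12030.
Σwᵢyᵢ = 450·4 + 60·9 + 2·11 + 700·12 + 9·13 = 10879.
x* = 12030/1221 = 9.85, y* = 10879/1221 = 8.91.

(9.85, 8.91)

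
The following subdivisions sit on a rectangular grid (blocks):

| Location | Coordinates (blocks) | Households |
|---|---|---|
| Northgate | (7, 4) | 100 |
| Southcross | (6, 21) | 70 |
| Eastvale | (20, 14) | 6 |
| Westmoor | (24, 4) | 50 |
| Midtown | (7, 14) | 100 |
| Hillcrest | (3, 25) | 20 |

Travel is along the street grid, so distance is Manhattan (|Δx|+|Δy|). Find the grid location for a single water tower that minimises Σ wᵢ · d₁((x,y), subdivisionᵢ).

Manhattan distance separates: Σwᵢ(|x−xᵢ|+|y−yᵢ|) = Σwᵢ|x−xᵢ| + Σwᵢ|y−yᵢ|, so x and y are optimised independently as 1-D weighted medians.
Total weight W = 346; half = 173.
x-coordinate, sorted with cumulative weight:
  x=3 (Hillcrest, w=20) cum 20
  x=6 (Southcross, w=70) cum 90
  x=7 (Northgate, w=100) cum 190  ← median
  x=7 (Midtown, w=100) cum 290
  x=20 (Eastvale, w=6) cum 296
  x=24 (Westmoor, w=50) cum 346
⇒ x* = 7
y-coordinate, sorted with cumulative weight:
  y=4 (Northgate, w=100) cum 100
  y=4 (Westmoor, w=50) cum 150
  y=14 (Eastvale, w=6) cum 156
  y=14 (Midtown, w=100) cum 256  ← median
  y=21 (Southcross, w=70) cum 326
  y=25 (Hillcrest, w=20) cum 346
⇒ y* = 14

(7, 14)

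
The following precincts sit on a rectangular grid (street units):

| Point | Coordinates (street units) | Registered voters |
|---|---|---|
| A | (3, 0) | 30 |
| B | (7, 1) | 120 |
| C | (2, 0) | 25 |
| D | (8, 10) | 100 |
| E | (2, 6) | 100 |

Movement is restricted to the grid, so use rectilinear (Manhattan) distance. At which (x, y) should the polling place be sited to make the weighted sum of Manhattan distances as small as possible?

(7, 6)

Manhattan distance separates: Σwᵢ(|x−xᵢ|+|y−yᵢ|) = Σwᵢ|x−xᵢ| + Σwᵢ|y−yᵢ|, so x and y are optimised independently as 1-D weighted medians.
Total weight W = 375; half = 187.5.
x-coordinate, sorted with cumulative weight:
  x=2 (C, w=25) cum 25
  x=2 (E, w=100) cum 125
  x=3 (A, w=30) cum 155
  x=7 (B, w=120) cum 275  ← median
  x=8 (D, w=100) cum 375
⇒ x* = 7
y-coordinate, sorted with cumulative weight:
  y=0 (A, w=30) cum 30
  y=0 (C, w=25) cum 55
  y=1 (B, w=120) cum 175
  y=6 (E, w=100) cum 275  ← median
  y=10 (D, w=100) cum 375
⇒ y* = 6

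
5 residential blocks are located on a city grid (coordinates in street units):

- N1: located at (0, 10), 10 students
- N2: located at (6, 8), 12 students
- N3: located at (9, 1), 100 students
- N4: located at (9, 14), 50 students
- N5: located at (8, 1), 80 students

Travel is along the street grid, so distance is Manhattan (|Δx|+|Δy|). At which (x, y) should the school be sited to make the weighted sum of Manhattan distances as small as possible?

Manhattan distance separates: Σwᵢ(|x−xᵢ|+|y−yᵢ|) = Σwᵢ|x−xᵢ| + Σwᵢ|y−yᵢ|, so x and y are optimised independently as 1-D weighted medians.
Total weight W = 252; half = 126.
x-coordinate, sorted with cumulative weight:
  x=0 (N1, w=10) cum 10
  x=6 (N2, w=12) cum 22
  x=8 (N5, w=80) cum 102
  x=9 (N3, w=100) cum 202  ← median
  x=9 (N4, w=50) cum 252
⇒ x* = 9
y-coordinate, sorted with cumulative weight:
  y=1 (N3, w=100) cum 100
  y=1 (N5, w=80) cum 180  ← median
  y=8 (N2, w=12) cum 192
  y=10 (N1, w=10) cum 202
  y=14 (N4, w=50) cum 252
⇒ y* = 1

(9, 1)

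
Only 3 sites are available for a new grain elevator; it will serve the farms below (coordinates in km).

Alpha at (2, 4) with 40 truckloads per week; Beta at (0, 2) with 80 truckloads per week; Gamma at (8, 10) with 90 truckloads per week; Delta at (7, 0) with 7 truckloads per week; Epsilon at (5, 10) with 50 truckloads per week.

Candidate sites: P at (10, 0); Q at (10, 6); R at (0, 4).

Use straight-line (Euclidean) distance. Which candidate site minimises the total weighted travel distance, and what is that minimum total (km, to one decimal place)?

R, total 1586.9 km

Total weighted distance at each candidate:
  P (10, 0): total = 2671.5
  Q (10, 6): total = 1961.1
  R (0, 4): total = 1586.9
Minimum is at R with total 1586.9 km.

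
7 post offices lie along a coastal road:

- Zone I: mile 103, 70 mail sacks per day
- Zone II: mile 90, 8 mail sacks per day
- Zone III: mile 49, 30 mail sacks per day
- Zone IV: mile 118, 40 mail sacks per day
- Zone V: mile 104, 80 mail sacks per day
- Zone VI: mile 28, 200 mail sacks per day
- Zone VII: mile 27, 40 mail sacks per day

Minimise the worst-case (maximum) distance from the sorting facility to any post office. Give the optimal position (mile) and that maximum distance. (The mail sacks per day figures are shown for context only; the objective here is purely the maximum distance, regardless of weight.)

location 72.5, max distance 45.5

The 1-center on a line is the midpoint of the two extreme points: leftmost at 27, rightmost at 118.
Optimal location = (27 + 118)/2 = 72.5; maximum distance = (118 − 27)/2 = 45.5.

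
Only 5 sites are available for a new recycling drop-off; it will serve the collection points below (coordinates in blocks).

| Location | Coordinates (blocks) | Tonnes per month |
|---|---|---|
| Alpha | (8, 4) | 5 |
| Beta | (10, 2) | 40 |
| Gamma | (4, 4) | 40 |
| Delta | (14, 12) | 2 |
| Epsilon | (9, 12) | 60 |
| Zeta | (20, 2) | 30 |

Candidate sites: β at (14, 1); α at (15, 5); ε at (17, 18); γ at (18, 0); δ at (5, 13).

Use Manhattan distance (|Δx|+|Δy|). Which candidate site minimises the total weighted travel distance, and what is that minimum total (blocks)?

α, total 1876 blocks

Total weighted distance at each candidate:
  β (14, 1): total = 1957
  α (15, 5): total = 1876
  ε (17, 18): total = 3543
  γ (18, 0): total = 2602
  δ (5, 13): total = 2200
Minimum is at α with total 1876 blocks.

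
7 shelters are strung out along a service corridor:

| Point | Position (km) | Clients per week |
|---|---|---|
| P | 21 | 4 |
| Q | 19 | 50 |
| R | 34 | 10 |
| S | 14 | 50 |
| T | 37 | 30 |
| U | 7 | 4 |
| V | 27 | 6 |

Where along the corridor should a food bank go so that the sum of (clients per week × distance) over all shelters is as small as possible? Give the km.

x = 19

For a sum of weighted absolute distances on a line, the optimum is the weighted median (not the mean). Total weight W = 154; half-weight = 77.
Sort by position and accumulate weight:
  km 7 (U, w=4) → cum 4
  km 14 (S, w=50) → cum 54
  km 19 (Q, w=50) → cum 104  ≥ 77 → median here
  km 21 (P, w=4) → cum 108
  km 27 (V, w=6) → cum 114
  km 34 (R, w=10) → cum 124
  km 37 (T, w=30) → cum 154
Optimal location: km 19.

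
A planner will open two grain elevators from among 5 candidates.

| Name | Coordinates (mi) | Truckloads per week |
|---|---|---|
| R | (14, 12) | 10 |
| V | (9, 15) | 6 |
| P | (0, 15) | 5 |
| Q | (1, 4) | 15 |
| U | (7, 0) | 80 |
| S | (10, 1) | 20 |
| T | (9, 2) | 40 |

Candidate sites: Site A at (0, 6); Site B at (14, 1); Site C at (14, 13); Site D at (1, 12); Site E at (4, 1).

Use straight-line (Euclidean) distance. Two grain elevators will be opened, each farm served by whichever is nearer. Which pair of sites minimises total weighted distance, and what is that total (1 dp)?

{Site C, Site E}, total 753.6

Evaluate every pair (each demand assigned to the nearer of the two):
  {Site C, Site E}: total = 753.6
  {Site D, Site E}: total = 837.7
  {Site B, Site E}: total = 872.6
  {Site A, Site E}: total = 880.5
  {Site A, Site B}: total = 1114.6
  {Site B, Site D}: total = 1146.7
  {Site B, Site C}: total = 1162.8
  {Site A, Site C}: total = 1476.0
  {Site A, Site D}: total = 1585.7
  {Site C, Site D}: total = 1987.7
Best pair: {Site C, Site E} with total 753.6.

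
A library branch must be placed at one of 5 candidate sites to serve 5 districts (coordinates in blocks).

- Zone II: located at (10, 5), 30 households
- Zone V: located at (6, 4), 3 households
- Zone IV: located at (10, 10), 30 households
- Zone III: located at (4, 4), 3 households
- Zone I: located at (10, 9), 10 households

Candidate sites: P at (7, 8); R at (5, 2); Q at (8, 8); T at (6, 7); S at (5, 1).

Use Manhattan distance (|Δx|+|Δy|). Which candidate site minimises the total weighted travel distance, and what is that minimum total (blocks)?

Q, total 342 blocks

Total weighted distance at each candidate:
  P (7, 8): total = 406
  R (5, 2): total = 768
  Q (8, 8): total = 342
  T (6, 7): total = 474
  S (5, 1): total = 844
Minimum is at Q with total 342 blocks.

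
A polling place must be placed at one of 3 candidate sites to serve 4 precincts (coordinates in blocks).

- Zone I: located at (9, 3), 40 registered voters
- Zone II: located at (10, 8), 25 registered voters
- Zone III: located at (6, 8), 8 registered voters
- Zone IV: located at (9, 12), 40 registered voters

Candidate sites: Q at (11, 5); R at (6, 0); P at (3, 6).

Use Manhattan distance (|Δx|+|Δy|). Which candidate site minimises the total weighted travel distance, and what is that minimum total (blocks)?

Q, total 684 blocks

Total weighted distance at each candidate:
  Q (11, 5): total = 684
  R (6, 0): total = 1204
  P (3, 6): total = 1105
Minimum is at Q with total 684 blocks.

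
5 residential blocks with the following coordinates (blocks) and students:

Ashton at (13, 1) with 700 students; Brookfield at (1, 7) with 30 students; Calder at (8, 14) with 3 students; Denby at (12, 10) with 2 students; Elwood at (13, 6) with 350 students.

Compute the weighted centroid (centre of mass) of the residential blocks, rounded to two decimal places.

(12.65, 2.83)

The minimiser of Σwᵢ‖p−pᵢ‖² is the weighted centroid p* = (Σwᵢpᵢ)/(Σwᵢ).
Σwᵢ = 1085.
Σwᵢxᵢ = 700·13 + 30·1 + 3·8 + 2·12 + 350·13 = 13728.
Σwᵢyᵢ = 700·1 + 30·7 + 3·14 + 2·10 + 350·6 = 3072.
x* = 13728/1085 = 12.65, y* = 3072/1085 = 2.83.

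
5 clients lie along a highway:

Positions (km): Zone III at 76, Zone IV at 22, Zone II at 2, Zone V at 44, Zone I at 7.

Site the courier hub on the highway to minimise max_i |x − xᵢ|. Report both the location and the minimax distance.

The 1-center on a line is the midpoint of the two extreme points: leftmost at 2, rightmost at 76.
Optimal location = (2 + 76)/2 = 39; maximum distance = (76 − 2)/2 = 37.

location 39, max distance 37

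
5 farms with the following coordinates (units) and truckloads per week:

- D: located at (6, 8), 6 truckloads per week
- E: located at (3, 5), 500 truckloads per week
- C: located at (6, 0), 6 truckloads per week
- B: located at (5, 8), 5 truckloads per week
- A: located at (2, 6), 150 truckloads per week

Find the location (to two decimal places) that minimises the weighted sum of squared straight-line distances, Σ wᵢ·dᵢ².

The minimiser of Σwᵢ‖p−pᵢ‖² is the weighted centroid p* = (Σwᵢpᵢ)/(Σwᵢ).
Σwᵢ = 667.
Σwᵢxᵢ = 6·6 + 500·3 + 6·6 + 5·5 + 150·2 = 1897.
Σwᵢyᵢ = 6·8 + 500·5 + 6·0 + 5·8 + 150·6 = 3488.
x* = 1897/667 = 2.84, y* = 3488/667 = 5.23.

(2.84, 5.23)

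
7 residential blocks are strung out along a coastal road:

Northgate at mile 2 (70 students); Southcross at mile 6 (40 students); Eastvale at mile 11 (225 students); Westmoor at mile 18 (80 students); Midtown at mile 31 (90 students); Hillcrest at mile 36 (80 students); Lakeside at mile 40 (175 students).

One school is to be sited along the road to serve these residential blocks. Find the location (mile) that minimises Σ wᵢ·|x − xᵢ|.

x = 18

For a sum of weighted absolute distances on a line, the optimum is the weighted median (not the mean). Total weight W = 760; half-weight = 380.
Sort by position and accumulate weight:
  mile 2 (Northgate, w=70) → cum 70
  mile 6 (Southcross, w=40) → cum 110
  mile 11 (Eastvale, w=225) → cum 335
  mile 18 (Westmoor, w=80) → cum 415  ≥ 380 → median here
  mile 31 (Midtown, w=90) → cum 505
  mile 36 (Hillcrest, w=80) → cum 585
  mile 40 (Lakeside, w=175) → cum 760
Optimal location: mile 18.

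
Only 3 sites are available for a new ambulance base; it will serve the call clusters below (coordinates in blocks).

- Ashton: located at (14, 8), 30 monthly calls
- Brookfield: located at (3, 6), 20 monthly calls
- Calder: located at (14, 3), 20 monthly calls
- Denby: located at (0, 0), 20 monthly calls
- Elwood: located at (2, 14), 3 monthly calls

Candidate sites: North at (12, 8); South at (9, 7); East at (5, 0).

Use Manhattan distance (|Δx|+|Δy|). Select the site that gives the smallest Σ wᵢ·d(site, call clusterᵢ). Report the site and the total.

South, total 862 blocks

Total weighted distance at each candidate:
  North (12, 8): total = 868
  South (9, 7): total = 862
  East (5, 0): total = 1061
Minimum is at South with total 862 blocks.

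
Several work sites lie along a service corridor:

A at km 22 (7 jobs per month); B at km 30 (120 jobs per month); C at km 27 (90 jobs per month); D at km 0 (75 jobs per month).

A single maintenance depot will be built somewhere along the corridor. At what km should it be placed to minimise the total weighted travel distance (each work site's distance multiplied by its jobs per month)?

x = 27

For a sum of weighted absolute distances on a line, the optimum is the weighted median (not the mean). Total weight W = 292; half-weight = 146.
Sort by position and accumulate weight:
  km 0 (D, w=75) → cum 75
  km 22 (A, w=7) → cum 82
  km 27 (C, w=90) → cum 172  ≥ 146 → median here
  km 30 (B, w=120) → cum 292
Optimal location: km 27.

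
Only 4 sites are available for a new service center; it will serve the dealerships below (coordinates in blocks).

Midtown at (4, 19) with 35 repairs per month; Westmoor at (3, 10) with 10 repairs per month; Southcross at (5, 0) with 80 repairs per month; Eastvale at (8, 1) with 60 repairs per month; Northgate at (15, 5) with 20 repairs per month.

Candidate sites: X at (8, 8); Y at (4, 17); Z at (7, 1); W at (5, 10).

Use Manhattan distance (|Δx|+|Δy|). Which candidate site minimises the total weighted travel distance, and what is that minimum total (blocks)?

Total weighted distance at each candidate:
  X (8, 8): total = 2095
  Y (4, 17): total = 3250
  Z (7, 1): total = 1405
  W (5, 10): total = 2190
Minimum is at Z with total 1405 blocks.

Z, total 1405 blocks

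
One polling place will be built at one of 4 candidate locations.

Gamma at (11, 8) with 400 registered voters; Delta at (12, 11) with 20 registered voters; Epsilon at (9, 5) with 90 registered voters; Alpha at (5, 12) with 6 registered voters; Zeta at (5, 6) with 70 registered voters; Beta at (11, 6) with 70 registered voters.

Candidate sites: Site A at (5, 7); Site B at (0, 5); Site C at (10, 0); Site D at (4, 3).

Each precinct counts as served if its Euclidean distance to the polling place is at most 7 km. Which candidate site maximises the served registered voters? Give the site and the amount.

Coverage radius r = 7 km; a point is covered iff (Δx)²+(Δy)² ≤ 7² = 49.
  Site A (5, 7): covers {Gamma, Epsilon, Alpha, Zeta, Beta} → 636
  Site B (0, 5): covers {Zeta} → 70
  Site C (10, 0): covers {Epsilon, Beta} → 160
  Site D (4, 3): covers {Epsilon, Zeta} → 160
Maximum coverage at Site A: 636 registered voters.

Site A, covering 636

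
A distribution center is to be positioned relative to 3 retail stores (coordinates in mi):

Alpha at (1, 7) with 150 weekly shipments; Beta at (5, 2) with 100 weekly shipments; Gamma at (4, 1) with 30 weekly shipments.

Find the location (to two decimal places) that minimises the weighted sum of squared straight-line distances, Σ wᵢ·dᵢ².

(2.75, 4.57)

The minimiser of Σwᵢ‖p−pᵢ‖² is the weighted centroid p* = (Σwᵢpᵢ)/(Σwᵢ).
Σwᵢ = 280.
Σwᵢxᵢ = 150·1 + 100·5 + 30·4 = 770.
Σwᵢyᵢ = 150·7 + 100·2 + 30·1 = 1280.
x* = 770/280 = 2.75, y* = 1280/280 = 4.57.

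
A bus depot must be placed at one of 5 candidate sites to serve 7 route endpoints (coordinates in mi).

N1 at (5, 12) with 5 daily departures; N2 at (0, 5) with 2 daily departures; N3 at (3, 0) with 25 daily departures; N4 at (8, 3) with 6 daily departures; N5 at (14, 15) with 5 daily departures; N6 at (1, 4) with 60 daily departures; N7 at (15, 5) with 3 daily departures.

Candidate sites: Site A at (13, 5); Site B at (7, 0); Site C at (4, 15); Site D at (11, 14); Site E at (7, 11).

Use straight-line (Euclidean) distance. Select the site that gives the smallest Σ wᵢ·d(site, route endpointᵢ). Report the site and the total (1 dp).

Site B, total 740.7 mi

Total weighted distance at each candidate:
  Site A (13, 5): total = 1169.7
  Site B (7, 0): total = 740.7
  Site C (4, 15): total = 1267.8
  Site D (11, 14): total = 1425.5
  Site E (7, 11): total = 994.1
Minimum is at Site B with total 740.7 mi.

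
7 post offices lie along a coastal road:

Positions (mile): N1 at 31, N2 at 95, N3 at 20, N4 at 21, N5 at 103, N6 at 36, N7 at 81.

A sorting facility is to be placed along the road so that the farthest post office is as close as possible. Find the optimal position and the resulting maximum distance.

The 1-center on a line is the midpoint of the two extreme points: leftmost at 20, rightmost at 103.
Optimal location = (20 + 103)/2 = 61.5; maximum distance = (103 − 20)/2 = 41.5.

location 61.5, max distance 41.5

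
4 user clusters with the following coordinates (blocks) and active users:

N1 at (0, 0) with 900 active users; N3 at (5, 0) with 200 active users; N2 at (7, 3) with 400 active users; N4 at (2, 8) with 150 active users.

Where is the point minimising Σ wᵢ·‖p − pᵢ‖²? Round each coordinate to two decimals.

(2.48, 1.45)

The minimiser of Σwᵢ‖p−pᵢ‖² is the weighted centroid p* = (Σwᵢpᵢ)/(Σwᵢ).
Σwᵢ = 1650.
Σwᵢxᵢ = 900·0 + 200·5 + 400·7 + 150·2 = 4100.
Σwᵢyᵢ = 900·0 + 200·0 + 400·3 + 150·8 = 2400.
x* = 4100/1650 = 2.48, y* = 2400/1650 = 1.45.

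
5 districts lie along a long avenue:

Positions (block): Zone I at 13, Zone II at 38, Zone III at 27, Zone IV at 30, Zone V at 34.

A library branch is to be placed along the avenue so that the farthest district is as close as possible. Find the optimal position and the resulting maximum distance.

The 1-center on a line is the midpoint of the two extreme points: leftmost at 13, rightmost at 38.
Optimal location = (13 + 38)/2 = 25.5; maximum distance = (38 − 13)/2 = 12.5.

location 25.5, max distance 12.5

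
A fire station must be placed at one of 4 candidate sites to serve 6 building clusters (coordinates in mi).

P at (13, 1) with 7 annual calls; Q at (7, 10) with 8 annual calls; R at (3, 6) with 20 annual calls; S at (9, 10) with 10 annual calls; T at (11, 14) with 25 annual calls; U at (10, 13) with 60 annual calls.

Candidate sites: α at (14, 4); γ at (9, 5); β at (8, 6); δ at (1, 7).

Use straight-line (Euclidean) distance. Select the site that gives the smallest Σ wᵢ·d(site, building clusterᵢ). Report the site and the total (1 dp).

Total weighted distance at each candidate:
  α (14, 4): total = 1249.5
  γ (9, 5): total = 968.6
  β (8, 6): total = 874.1
  δ (1, 7): total = 1231.9
Minimum is at β with total 874.1 mi.

β, total 874.1 mi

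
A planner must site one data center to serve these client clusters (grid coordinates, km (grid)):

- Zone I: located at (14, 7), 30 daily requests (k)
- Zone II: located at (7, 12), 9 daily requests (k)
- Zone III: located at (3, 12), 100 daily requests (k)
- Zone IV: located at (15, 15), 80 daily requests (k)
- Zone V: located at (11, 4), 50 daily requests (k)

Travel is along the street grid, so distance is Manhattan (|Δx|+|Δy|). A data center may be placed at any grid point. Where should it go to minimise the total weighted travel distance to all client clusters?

(11, 12)

Manhattan distance separates: Σwᵢ(|x−xᵢ|+|y−yᵢ|) = Σwᵢ|x−xᵢ| + Σwᵢ|y−yᵢ|, so x and y are optimised independently as 1-D weighted medians.
Total weight W = 269; half = 134.5.
x-coordinate, sorted with cumulative weight:
  x=3 (Zone III, w=100) cum 100
  x=7 (Zone II, w=9) cum 109
  x=11 (Zone V, w=50) cum 159  ← median
  x=14 (Zone I, w=30) cum 189
  x=15 (Zone IV, w=80) cum 269
⇒ x* = 11
y-coordinate, sorted with cumulative weight:
  y=4 (Zone V, w=50) cum 50
  y=7 (Zone I, w=30) cum 80
  y=12 (Zone II, w=9) cum 89
  y=12 (Zone III, w=100) cum 189  ← median
  y=15 (Zone IV, w=80) cum 269
⇒ y* = 12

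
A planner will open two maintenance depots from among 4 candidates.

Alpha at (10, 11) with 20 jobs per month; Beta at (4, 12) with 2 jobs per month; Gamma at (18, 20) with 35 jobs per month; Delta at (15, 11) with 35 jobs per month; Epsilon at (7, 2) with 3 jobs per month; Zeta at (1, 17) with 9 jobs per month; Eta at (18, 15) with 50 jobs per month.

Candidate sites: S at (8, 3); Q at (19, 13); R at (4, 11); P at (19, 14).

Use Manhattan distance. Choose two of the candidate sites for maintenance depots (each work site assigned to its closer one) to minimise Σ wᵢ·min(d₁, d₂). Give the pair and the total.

{R, P}, total 829

Evaluate every pair (each demand assigned to the nearer of the two):
  {R, P}: total = 829
  {Q, R}: total = 879
  {S, P}: total = 1011
  {S, Q}: total = 1061
  {Q, P}: total = 1065
  {S, R}: total = 2299
Best pair: {R, P} with total 829.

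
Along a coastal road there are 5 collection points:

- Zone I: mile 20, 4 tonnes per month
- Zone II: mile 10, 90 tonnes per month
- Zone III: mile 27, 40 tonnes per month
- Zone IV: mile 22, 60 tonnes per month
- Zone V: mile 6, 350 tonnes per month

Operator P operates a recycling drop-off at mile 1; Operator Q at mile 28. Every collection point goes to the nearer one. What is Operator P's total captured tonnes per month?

440

The indifferent point is the midpoint (1+28)/2 = 14.5; collection points left of it (closer to Operator P at 1) go to Operator P, those right go to Operator Q.
  Zone V at 6 (w=350) → Operator P
  Zone II at 10 (w=90) → Operator P
  Zone I at 20 (w=4) → Operator Q
  Zone IV at 22 (w=60) → Operator Q
  Zone III at 27 (w=40) → Operator Q
Operator P captures 440; Operator Q captures 104.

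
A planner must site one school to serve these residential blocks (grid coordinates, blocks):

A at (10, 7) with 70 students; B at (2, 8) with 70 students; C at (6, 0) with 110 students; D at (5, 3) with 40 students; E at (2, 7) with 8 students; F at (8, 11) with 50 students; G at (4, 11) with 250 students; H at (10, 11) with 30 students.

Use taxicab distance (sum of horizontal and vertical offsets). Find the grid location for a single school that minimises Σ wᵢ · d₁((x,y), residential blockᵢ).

(4, 11)

Manhattan distance separates: Σwᵢ(|x−xᵢ|+|y−yᵢ|) = Σwᵢ|x−xᵢ| + Σwᵢ|y−yᵢ|, so x and y are optimised independently as 1-D weighted medians.
Total weight W = 628; half = 314.
x-coordinate, sorted with cumulative weight:
  x=2 (B, w=70) cum 70
  x=2 (E, w=8) cum 78
  x=4 (G, w=250) cum 328  ← median
  x=5 (D, w=40) cum 368
  x=6 (C, w=110) cum 478
  x=8 (F, w=50) cum 528
  x=10 (A, w=70) cum 598
  x=10 (H, w=30) cum 628
⇒ x* = 4
y-coordinate, sorted with cumulative weight:
  y=0 (C, w=110) cum 110
  y=3 (D, w=40) cum 150
  y=7 (A, w=70) cum 220
  y=7 (E, w=8) cum 228
  y=8 (B, w=70) cum 298
  y=11 (F, w=50) cum 348  ← median
  y=11 (G, w=250) cum 598
  y=11 (H, w=30) cum 628
⇒ y* = 11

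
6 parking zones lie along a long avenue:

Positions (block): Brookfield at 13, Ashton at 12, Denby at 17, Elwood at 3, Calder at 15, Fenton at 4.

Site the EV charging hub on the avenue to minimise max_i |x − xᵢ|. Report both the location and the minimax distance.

location 10, max distance 7

The 1-center on a line is the midpoint of the two extreme points: leftmost at 3, rightmost at 17.
Optimal location = (3 + 17)/2 = 10; maximum distance = (17 − 3)/2 = 7.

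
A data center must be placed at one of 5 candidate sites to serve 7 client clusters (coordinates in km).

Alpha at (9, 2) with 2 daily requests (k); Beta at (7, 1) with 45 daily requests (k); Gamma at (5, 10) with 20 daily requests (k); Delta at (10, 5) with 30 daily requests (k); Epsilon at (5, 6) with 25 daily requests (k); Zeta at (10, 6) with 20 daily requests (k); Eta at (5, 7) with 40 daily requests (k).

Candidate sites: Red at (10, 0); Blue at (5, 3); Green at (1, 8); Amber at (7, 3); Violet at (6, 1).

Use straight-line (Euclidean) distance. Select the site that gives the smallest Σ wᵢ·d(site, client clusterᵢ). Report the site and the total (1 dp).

Amber, total 702.1 km

Total weighted distance at each candidate:
  Red (10, 0): total = 1179.7
  Blue (5, 3): total = 788.7
  Green (1, 8): total = 1270.0
  Amber (7, 3): total = 702.1
  Violet (6, 1): total = 901.0
Minimum is at Amber with total 702.1 km.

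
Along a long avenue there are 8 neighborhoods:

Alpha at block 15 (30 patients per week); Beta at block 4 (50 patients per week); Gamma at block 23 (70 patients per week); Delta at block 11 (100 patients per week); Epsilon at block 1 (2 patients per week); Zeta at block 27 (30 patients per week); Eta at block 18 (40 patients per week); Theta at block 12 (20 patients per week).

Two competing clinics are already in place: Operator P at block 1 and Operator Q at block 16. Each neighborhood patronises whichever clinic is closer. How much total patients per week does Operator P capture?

The indifferent point is the midpoint (1+16)/2 = 8.5; neighborhoods left of it (closer to Operator P at 1) go to Operator P, those right go to Operator Q.
  Epsilon at 1 (w=2) → Operator P
  Beta at 4 (w=50) → Operator P
  Delta at 11 (w=100) → Operator Q
  Theta at 12 (w=20) → Operator Q
  Alpha at 15 (w=30) → Operator Q
  Eta at 18 (w=40) → Operator Q
  Gamma at 23 (w=70) → Operator Q
  Zeta at 27 (w=30) → Operator Q
Operator P captures 52; Operator Q captures 290.

52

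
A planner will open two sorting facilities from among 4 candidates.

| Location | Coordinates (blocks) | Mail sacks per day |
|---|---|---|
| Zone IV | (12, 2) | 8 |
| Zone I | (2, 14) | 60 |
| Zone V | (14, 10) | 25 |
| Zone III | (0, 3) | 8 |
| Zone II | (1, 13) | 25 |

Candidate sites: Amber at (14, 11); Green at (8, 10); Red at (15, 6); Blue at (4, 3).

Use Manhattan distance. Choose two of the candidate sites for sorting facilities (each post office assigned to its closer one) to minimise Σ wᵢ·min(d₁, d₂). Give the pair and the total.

Evaluate every pair (each demand assigned to the nearer of the two):
  {Amber, Green}: total = 1083
  {Green, Blue}: total = 1104
  {Green, Red}: total = 1151
  {Amber, Blue}: total = 1234
  {Red, Blue}: total = 1318
  {Amber, Red}: total = 1500
Best pair: {Amber, Green} with total 1083.

{Amber, Green}, total 1083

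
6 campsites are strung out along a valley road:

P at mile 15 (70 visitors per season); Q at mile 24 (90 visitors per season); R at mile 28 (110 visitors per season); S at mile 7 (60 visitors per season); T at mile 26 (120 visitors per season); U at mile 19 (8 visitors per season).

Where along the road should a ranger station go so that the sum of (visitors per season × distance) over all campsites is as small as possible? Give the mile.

x = 26

For a sum of weighted absolute distances on a line, the optimum is the weighted median (not the mean). Total weight W = 458; half-weight = 229.
Sort by position and accumulate weight:
  mile 7 (S, w=60) → cum 60
  mile 15 (P, w=70) → cum 130
  mile 19 (U, w=8) → cum 138
  mile 24 (Q, w=90) → cum 228
  mile 26 (T, w=120) → cum 348  ≥ 229 → median here
  mile 28 (R, w=110) → cum 458
Optimal location: mile 26.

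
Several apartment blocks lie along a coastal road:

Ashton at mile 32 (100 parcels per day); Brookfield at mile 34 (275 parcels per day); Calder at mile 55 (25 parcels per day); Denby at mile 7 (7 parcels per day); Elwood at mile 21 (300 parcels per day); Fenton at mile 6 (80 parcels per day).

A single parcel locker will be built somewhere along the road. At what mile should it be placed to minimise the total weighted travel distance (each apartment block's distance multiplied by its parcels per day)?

For a sum of weighted absolute distances on a line, the optimum is the weighted median (not the mean). Total weight W = 787; half-weight = 393.5.
Sort by position and accumulate weight:
  mile 6 (Fenton, w=80) → cum 80
  mile 7 (Denby, w=7) → cum 87
  mile 21 (Elwood, w=300) → cum 387
  mile 32 (Ashton, w=100) → cum 487  ≥ 393.5 → median here
  mile 34 (Brookfield, w=275) → cum 762
  mile 55 (Calder, w=25) → cum 787
Optimal location: mile 32.

x = 32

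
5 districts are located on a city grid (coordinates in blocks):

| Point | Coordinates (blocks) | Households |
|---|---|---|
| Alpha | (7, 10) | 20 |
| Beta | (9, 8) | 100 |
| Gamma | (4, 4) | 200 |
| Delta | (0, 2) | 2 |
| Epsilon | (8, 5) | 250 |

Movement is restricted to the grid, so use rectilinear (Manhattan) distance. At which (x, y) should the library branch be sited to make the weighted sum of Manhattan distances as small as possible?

Manhattan distance separates: Σwᵢ(|x−xᵢ|+|y−yᵢ|) = Σwᵢ|x−xᵢ| + Σwᵢ|y−yᵢ|, so x and y are optimised independently as 1-D weighted medians.
Total weight W = 572; half = 286.
x-coordinate, sorted with cumulative weight:
  x=0 (Delta, w=2) cum 2
  x=4 (Gamma, w=200) cum 202
  x=7 (Alpha, w=20) cum 222
  x=8 (Epsilon, w=250) cum 472  ← median
  x=9 (Beta, w=100) cum 572
⇒ x* = 8
y-coordinate, sorted with cumulative weight:
  y=2 (Delta, w=2) cum 2
  y=4 (Gamma, w=200) cum 202
  y=5 (Epsilon, w=250) cum 452  ← median
  y=8 (Beta, w=100) cum 552
  y=10 (Alpha, w=20) cum 572
⇒ y* = 5

(8, 5)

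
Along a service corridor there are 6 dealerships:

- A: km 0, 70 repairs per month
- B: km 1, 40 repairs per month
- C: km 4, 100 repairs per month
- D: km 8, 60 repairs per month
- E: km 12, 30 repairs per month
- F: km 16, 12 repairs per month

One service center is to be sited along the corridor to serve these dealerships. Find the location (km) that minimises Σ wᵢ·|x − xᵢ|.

For a sum of weighted absolute distances on a line, the optimum is the weighted median (not the mean). Total weight W = 312; half-weight = 156.
Sort by position and accumulate weight:
  km 0 (A, w=70) → cum 70
  km 1 (B, w=40) → cum 110
  km 4 (C, w=100) → cum 210  ≥ 156 → median here
  km 8 (D, w=60) → cum 270
  km 12 (E, w=30) → cum 300
  km 16 (F, w=12) → cum 312
Optimal location: km 4.

x = 4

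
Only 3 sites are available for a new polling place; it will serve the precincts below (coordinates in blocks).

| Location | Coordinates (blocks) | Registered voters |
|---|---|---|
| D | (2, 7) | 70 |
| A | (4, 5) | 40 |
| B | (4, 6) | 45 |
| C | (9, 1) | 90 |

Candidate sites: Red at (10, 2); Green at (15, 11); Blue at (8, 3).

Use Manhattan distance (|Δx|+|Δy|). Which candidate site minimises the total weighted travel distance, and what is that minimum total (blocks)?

Blue, total 1525 blocks

Total weighted distance at each candidate:
  Red (10, 2): total = 1900
  Green (15, 11): total = 4030
  Blue (8, 3): total = 1525
Minimum is at Blue with total 1525 blocks.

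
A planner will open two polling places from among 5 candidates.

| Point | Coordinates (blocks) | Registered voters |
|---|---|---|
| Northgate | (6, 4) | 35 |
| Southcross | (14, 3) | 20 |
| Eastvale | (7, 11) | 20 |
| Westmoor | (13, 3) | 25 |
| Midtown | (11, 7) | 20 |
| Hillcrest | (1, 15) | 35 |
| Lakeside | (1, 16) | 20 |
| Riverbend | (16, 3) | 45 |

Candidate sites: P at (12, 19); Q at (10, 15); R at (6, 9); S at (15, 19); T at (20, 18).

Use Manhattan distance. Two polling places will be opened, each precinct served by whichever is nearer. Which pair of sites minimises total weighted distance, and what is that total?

Evaluate every pair (each demand assigned to the nearer of the two):
  {Q, R}: total = 2215
  {P, R}: total = 2325
  {R, S}: total = 2325
  {R, T}: total = 2325
  {Q, S}: total = 2820
  {P, Q}: total = 2865
  {Q, T}: total = 2865
  {P, S}: total = 3590
  {P, T}: total = 3700
  {S, T}: total = 4005
Best pair: {Q, R} with total 2215.

{Q, R}, total 2215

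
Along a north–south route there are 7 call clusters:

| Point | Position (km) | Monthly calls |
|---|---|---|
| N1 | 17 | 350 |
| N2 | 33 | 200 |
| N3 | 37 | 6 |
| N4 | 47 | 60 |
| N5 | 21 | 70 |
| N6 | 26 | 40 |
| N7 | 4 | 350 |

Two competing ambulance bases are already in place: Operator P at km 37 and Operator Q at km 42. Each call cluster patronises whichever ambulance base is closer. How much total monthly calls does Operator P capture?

The indifferent point is the midpoint (37+42)/2 = 39.5; call clusters left of it (closer to Operator P at 37) go to Operator P, those right go to Operator Q.
  N7 at 4 (w=350) → Operator P
  N1 at 17 (w=350) → Operator P
  N5 at 21 (w=70) → Operator P
  N6 at 26 (w=40) → Operator P
  N2 at 33 (w=200) → Operator P
  N3 at 37 (w=6) → Operator P
  N4 at 47 (w=60) → Operator Q
Operator P captures 1016; Operator Q captures 60.

1016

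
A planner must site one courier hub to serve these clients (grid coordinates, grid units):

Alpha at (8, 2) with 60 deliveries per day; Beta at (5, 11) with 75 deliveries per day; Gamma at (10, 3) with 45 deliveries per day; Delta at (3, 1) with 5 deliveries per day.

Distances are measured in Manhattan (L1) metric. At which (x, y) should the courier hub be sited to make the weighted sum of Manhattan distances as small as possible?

(8, 3)

Manhattan distance separates: Σwᵢ(|x−xᵢ|+|y−yᵢ|) = Σwᵢ|x−xᵢ| + Σwᵢ|y−yᵢ|, so x and y are optimised independently as 1-D weighted medians.
Total weight W = 185; half = 92.5.
x-coordinate, sorted with cumulative weight:
  x=3 (Delta, w=5) cum 5
  x=5 (Beta, w=75) cum 80
  x=8 (Alpha, w=60) cum 140  ← median
  x=10 (Gamma, w=45) cum 185
⇒ x* = 8
y-coordinate, sorted with cumulative weight:
  y=1 (Delta, w=5) cum 5
  y=2 (Alpha, w=60) cum 65
  y=3 (Gamma, w=45) cum 110  ← median
  y=11 (Beta, w=75) cum 185
⇒ y* = 3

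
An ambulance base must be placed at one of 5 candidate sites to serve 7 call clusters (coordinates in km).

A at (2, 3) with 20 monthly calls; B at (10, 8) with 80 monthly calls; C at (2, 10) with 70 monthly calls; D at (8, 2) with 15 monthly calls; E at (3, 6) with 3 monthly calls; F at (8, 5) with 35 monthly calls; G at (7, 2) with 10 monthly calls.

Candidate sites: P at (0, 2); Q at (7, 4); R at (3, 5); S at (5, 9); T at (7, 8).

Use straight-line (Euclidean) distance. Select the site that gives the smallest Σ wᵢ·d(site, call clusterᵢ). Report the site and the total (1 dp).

Total weighted distance at each candidate:
  P (0, 2): total = 2058.9
  Q (7, 4): total = 1165.2
  R (3, 5): total = 1326.4
  S (5, 9): total = 1136.3
  T (7, 8): total = 1033.7
Minimum is at T with total 1033.7 km.

T, total 1033.7 km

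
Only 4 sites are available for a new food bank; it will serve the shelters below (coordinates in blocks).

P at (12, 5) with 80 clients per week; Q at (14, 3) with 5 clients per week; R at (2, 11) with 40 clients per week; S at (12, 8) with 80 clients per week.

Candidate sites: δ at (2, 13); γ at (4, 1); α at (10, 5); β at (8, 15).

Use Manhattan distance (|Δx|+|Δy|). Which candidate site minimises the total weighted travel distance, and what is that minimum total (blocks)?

Total weighted distance at each candidate:
  δ (2, 13): total = 2830
  γ (4, 1): total = 2700
  α (10, 5): total = 1150
  β (8, 15): total = 2490
Minimum is at α with total 1150 blocks.

α, total 1150 blocks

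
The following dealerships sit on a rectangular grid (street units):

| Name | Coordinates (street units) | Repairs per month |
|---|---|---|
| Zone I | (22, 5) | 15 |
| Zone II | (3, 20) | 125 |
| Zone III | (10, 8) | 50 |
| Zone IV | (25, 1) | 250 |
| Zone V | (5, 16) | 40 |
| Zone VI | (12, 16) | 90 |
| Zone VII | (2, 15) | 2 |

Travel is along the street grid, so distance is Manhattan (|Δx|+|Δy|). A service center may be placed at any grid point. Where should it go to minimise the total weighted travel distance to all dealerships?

(12, 8)

Manhattan distance separates: Σwᵢ(|x−xᵢ|+|y−yᵢ|) = Σwᵢ|x−xᵢ| + Σwᵢ|y−yᵢ|, so x and y are optimised independently as 1-D weighted medians.
Total weight W = 572; half = 286.
x-coordinate, sorted with cumulative weight:
  x=2 (Zone VII, w=2) cum 2
  x=3 (Zone II, w=125) cum 127
  x=5 (Zone V, w=40) cum 167
  x=10 (Zone III, w=50) cum 217
  x=12 (Zone VI, w=90) cum 307  ← median
  x=22 (Zone I, w=15) cum 322
  x=25 (Zone IV, w=250) cum 572
⇒ x* = 12
y-coordinate, sorted with cumulative weight:
  y=1 (Zone IV, w=250) cum 250
  y=5 (Zone I, w=15) cum 265
  y=8 (Zone III, w=50) cum 315  ← median
  y=15 (Zone VII, w=2) cum 317
  y=16 (Zone V, w=40) cum 357
  y=16 (Zone VI, w=90) cum 447
  y=20 (Zone II, w=125) cum 572
⇒ y* = 8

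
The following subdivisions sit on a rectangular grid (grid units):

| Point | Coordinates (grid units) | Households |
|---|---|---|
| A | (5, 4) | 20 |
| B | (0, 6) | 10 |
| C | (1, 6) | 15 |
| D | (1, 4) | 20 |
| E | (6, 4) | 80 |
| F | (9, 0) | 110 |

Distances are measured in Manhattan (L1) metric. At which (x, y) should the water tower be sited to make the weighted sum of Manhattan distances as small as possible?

Manhattan distance separates: Σwᵢ(|x−xᵢ|+|y−yᵢ|) = Σwᵢ|x−xᵢ| + Σwᵢ|y−yᵢ|, so x and y are optimised independently as 1-D weighted medians.
Total weight W = 255; half = 127.5.
x-coordinate, sorted with cumulative weight:
  x=0 (B, w=10) cum 10
  x=1 (C, w=15) cum 25
  x=1 (D, w=20) cum 45
  x=5 (A, w=20) cum 65
  x=6 (E, w=80) cum 145  ← median
  x=9 (F, w=110) cum 255
⇒ x* = 6
y-coordinate, sorted with cumulative weight:
  y=0 (F, w=110) cum 110
  y=4 (A, w=20) cum 130  ← median
  y=4 (D, w=20) cum 150
  y=4 (E, w=80) cum 230
  y=6 (B, w=10) cum 240
  y=6 (C, w=15) cum 255
⇒ y* = 4

(6, 4)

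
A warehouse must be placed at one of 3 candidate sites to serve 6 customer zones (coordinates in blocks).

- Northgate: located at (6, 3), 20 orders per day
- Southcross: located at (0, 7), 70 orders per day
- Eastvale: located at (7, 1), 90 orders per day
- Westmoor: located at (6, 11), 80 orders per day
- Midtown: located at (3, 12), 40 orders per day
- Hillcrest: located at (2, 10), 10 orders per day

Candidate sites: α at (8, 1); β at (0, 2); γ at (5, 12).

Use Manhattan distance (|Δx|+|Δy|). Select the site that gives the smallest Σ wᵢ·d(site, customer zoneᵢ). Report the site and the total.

γ, total 2360 blocks

Total weighted distance at each candidate:
  α (8, 1): total = 2900
  β (0, 2): total = 3030
  γ (5, 12): total = 2360
Minimum is at γ with total 2360 blocks.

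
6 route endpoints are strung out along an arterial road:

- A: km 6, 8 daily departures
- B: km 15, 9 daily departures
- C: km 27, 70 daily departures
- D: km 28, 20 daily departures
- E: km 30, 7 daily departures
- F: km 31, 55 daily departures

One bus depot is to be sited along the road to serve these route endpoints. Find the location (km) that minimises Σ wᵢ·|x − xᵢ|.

For a sum of weighted absolute distances on a line, the optimum is the weighted median (not the mean). Total weight W = 169; half-weight = 84.5.
Sort by position and accumulate weight:
  km 6 (A, w=8) → cum 8
  km 15 (B, w=9) → cum 17
  km 27 (C, w=70) → cum 87  ≥ 84.5 → median here
  km 28 (D, w=20) → cum 107
  km 30 (E, w=7) → cum 114
  km 31 (F, w=55) → cum 169
Optimal location: km 27.

x = 27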